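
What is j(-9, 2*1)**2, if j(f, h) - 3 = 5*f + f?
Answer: 2601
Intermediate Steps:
j(f, h) = 3 + 6*f (j(f, h) = 3 + (5*f + f) = 3 + 6*f)
j(-9, 2*1)**2 = (3 + 6*(-9))**2 = (3 - 54)**2 = (-51)**2 = 2601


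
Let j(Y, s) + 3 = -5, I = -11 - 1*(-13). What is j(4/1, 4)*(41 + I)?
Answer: -344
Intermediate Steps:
I = 2 (I = -11 + 13 = 2)
j(Y, s) = -8 (j(Y, s) = -3 - 5 = -8)
j(4/1, 4)*(41 + I) = -8*(41 + 2) = -8*43 = -344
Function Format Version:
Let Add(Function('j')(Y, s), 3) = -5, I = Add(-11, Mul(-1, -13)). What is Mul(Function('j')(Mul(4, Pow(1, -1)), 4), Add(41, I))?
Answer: -344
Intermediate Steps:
I = 2 (I = Add(-11, 13) = 2)
Function('j')(Y, s) = -8 (Function('j')(Y, s) = Add(-3, -5) = -8)
Mul(Function('j')(Mul(4, Pow(1, -1)), 4), Add(41, I)) = Mul(-8, Add(41, 2)) = Mul(-8, 43) = -344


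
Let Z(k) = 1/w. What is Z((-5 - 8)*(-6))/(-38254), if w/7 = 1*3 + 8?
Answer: -1/2945558 ≈ -3.3949e-7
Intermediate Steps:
w = 77 (w = 7*(1*3 + 8) = 7*(3 + 8) = 7*11 = 77)
Z(k) = 1/77
Z((-5 - 8)*(-6))/(-38254) = (1/77)/(-38254) = (1/77)*(-1/38254) = -1/2945558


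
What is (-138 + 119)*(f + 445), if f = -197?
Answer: -4712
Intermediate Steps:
(-138 + 119)*(f + 445) = (-138 + 119)*(-197 + 445) = -19*248 = -4712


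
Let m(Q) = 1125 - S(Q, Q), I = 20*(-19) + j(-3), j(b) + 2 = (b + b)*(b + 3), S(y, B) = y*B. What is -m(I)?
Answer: 144799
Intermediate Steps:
S(y, B) = B*y
j(b) = -2 + 2*b*(3 + b) (j(b) = -2 + (b + b)*(b + 3) = -2 + (2*b)*(3 + b) = -2 + 2*b*(3 + b))
I = -382 (I = 20*(-19) + (-2 + 2*(-3)² + 6*(-3)) = -380 + (-2 + 2*9 - 18) = -380 + (-2 + 18 - 18) = -380 - 2 = -382)
m(Q) = 1125 - Q² (m(Q) = 1125 - Q*Q = 1125 - Q²)
-m(I) = -(1125 - 1*(-382)²) = -(1125 - 1*145924) = -(1125 - 145924) = -1*(-144799) = 144799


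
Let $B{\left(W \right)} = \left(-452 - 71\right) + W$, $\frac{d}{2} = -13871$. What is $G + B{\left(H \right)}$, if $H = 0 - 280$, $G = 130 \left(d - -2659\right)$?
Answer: $-3261593$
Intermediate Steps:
$d = -27742$ ($d = 2 \left(-13871\right) = -27742$)
$G = -3260790$ ($G = 130 \left(-27742 - -2659\right) = 130 \left(-27742 + 2659\right) = 130 \left(-25083\right) = -3260790$)
$H = -280$ ($H = 0 - 280 = -280$)
$B{\left(W \right)} = -523 + W$
$G + B{\left(H \right)} = -3260790 - 803 = -3261593$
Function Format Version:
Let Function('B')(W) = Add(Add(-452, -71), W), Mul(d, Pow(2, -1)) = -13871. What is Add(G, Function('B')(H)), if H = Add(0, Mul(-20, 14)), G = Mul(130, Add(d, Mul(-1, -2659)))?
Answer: -3261593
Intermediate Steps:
d = -27742 (d = Mul(2, -13871) = -27742)
G = -3260790 (G = Mul(130, Add(-27742, Mul(-1, -2659))) = Mul(130, Add(-27742, 2659)) = Mul(130, -25083) = -3260790)
H = -280 (H = Add(0, -280) = -280)
Function('B')(W) = Add(-523, W)
Add(G, Function('B')(H)) = Add(-3260790, Add(-523, -280)) = Add(-3260790, -803) = -3261593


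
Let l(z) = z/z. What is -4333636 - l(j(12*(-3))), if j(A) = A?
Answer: -4333637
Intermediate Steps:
l(z) = 1
-4333636 - l(j(12*(-3))) = -4333636 - 1*1 = -4333636 - 1 = -4333637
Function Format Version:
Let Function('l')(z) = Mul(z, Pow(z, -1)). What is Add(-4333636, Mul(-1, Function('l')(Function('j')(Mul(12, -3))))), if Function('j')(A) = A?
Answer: -4333637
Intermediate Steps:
Function('l')(z) = 1
Add(-4333636, Mul(-1, Function('l')(Function('j')(Mul(12, -3))))) = Add(-4333636, Mul(-1, 1)) = Add(-4333636, -1) = -4333637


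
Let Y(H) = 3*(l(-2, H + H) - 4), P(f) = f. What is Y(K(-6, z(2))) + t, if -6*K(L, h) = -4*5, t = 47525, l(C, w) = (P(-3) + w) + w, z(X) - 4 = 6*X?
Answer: 47544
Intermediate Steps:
z(X) = 4 + 6*X
l(C, w) = -3 + 2*w (l(C, w) = (-3 + w) + w = -3 + 2*w)
K(L, h) = 10/3 (K(L, h) = -(-2)*5/3 = -⅙*(-20) = 10/3)
Y(H) = -21 + 12*H (Y(H) = 3*((-3 + 2*(H + H)) - 4) = 3*((-3 + 2*(2*H)) - 4) = 3*((-3 + 4*H) - 4) = 3*(-7 + 4*H) = -21 + 12*H)
Y(K(-6, z(2))) + t = (-21 + 12*(10/3)) + 47525 = (-21 + 40) + 47525 = 19 + 47525 = 47544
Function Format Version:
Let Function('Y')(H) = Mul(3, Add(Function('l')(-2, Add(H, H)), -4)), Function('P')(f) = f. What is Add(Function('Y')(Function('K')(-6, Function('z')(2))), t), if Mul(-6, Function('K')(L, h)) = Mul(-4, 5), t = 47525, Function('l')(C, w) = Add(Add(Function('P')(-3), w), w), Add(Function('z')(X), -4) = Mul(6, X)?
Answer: 47544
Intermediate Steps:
Function('z')(X) = Add(4, Mul(6, X))
Function('l')(C, w) = Add(-3, Mul(2, w)) (Function('l')(C, w) = Add(Add(-3, w), w) = Add(-3, Mul(2, w)))
Function('K')(L, h) = Rational(10, 3) (Function('K')(L, h) = Mul(Rational(-1, 6), Mul(-4, 5)) = Mul(Rational(-1, 6), -20) = Rational(10, 3))
Function('Y')(H) = Add(-21, Mul(12, H)) (Function('Y')(H) = Mul(3, Add(Add(-3, Mul(2, Add(H, H))), -4)) = Mul(3, Add(Add(-3, Mul(2, Mul(2, H))), -4)) = Mul(3, Add(Add(-3, Mul(4, H)), -4)) = Mul(3, Add(-7, Mul(4, H))) = Add(-21, Mul(12, H)))
Add(Function('Y')(Function('K')(-6, Function('z')(2))), t) = Add(Add(-21, Mul(12, Rational(10, 3))), 47525) = Add(Add(-21, 40), 47525) = Add(19, 47525) = 47544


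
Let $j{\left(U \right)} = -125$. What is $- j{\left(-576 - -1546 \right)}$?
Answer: $125$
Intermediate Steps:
$- j{\left(-576 - -1546 \right)} = \left(-1\right) \left(-125\right) = 125$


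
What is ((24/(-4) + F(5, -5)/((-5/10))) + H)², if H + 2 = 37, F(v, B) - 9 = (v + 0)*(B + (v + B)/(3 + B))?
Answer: 3721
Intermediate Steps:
F(v, B) = 9 + v*(B + (B + v)/(3 + B)) (F(v, B) = 9 + (v + 0)*(B + (v + B)/(3 + B)) = 9 + v*(B + (B + v)/(3 + B)))
H = 35 (H = -2 + 37 = 35)
((24/(-4) + F(5, -5)/((-5/10))) + H)² = ((24/(-4) + ((27 + 5² + 9*(-5) + 5*(-5)² + 4*(-5)*5)/(3 - 5))/((-5/10))) + 35)² = ((24*(-¼) + ((27 + 25 - 45 + 5*25 - 100)/(-2))/((-5*⅒))) + 35)² = ((-6 + (-(27 + 25 - 45 + 125 - 100)/2)/(-½)) + 35)² = ((-6 - ½*32*(-2)) + 35)² = ((-6 - 16*(-2)) + 35)² = ((-6 + 32) + 35)² = (26 + 35)² = 61² = 3721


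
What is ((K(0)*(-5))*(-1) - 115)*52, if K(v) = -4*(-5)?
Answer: -780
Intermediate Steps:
K(v) = 20
((K(0)*(-5))*(-1) - 115)*52 = ((20*(-5))*(-1) - 115)*52 = (-100*(-1) - 115)*52 = (100 - 115)*52 = -15*52 = -780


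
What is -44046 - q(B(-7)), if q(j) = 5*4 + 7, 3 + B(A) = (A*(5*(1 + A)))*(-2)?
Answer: -44073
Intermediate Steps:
B(A) = -3 - 2*A*(5 + 5*A) (B(A) = -3 + (A*(5*(1 + A)))*(-2) = -3 + (A*(5 + 5*A))*(-2) = -3 - 2*A*(5 + 5*A))
q(j) = 27 (q(j) = 20 + 7 = 27)
-44046 - q(B(-7)) = -44046 - 1*27 = -44046 - 27 = -44073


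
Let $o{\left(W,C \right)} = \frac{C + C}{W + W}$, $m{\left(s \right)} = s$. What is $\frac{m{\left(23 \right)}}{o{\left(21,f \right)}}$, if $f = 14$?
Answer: $\frac{69}{2} \approx 34.5$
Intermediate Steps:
$o{\left(W,C \right)} = \frac{C}{W}$ ($o{\left(W,C \right)} = \frac{2 C}{2 W} = 2 C \frac{1}{2 W} = \frac{C}{W}$)
$\frac{m{\left(23 \right)}}{o{\left(21,f \right)}} = \frac{23}{14 \cdot \frac{1}{21}} = \frac{23}{\frac{2}{3}} = 23 \cdot \frac{3}{2} = \frac{69}{2}$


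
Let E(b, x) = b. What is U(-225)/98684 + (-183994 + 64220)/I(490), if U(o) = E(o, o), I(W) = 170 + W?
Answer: -2954981479/16282860 ≈ -181.48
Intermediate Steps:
U(o) = o
U(-225)/98684 + (-183994 + 64220)/I(490) = -225/98684 + (-183994 + 64220)/(170 + 490) = -225*1/98684 - 119774/660 = -225/98684 - 119774*1/660 = -225/98684 - 59887/330 = -2954981479/16282860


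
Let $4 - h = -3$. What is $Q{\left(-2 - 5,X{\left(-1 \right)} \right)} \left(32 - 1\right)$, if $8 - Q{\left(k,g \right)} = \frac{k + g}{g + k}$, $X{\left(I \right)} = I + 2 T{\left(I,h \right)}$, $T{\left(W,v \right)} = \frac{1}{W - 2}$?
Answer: $217$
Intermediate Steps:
$h = 7$ ($h = 4 - -3 = 4 + 3 = 7$)
$T{\left(W,v \right)} = \frac{1}{-2 + W}$
$X{\left(I \right)} = I + \frac{2}{-2 + I}$
$Q{\left(k,g \right)} = 7$ ($Q{\left(k,g \right)} = 8 - \frac{k + g}{g + k} = 8 - \frac{g + k}{g + k} = 8 - 1 = 7$)
$Q{\left(-2 - 5,X{\left(-1 \right)} \right)} \left(32 - 1\right) = 7 \left(32 - 1\right) = 7 \cdot 31 = 217$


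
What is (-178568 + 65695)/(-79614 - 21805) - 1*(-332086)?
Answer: 33679942907/101419 ≈ 3.3209e+5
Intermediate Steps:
(-178568 + 65695)/(-79614 - 21805) - 1*(-332086) = -112873/(-101419) + 332086 = -112873*(-1/101419) + 332086 = 112873/101419 + 332086 = 33679942907/101419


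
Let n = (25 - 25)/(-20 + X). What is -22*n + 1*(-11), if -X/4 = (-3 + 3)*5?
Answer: -11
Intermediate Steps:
X = 0 (X = -4*(-3 + 3)*5 = -0*5 = -4*0 = 0)
n = 0 (n = (25 - 25)/(-20 + 0) = 0/(-20) = 0*(-1/20) = 0)
-22*n + 1*(-11) = -22*0 + 1*(-11) = 0 - 11 = -11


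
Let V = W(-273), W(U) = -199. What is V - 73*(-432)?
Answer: 31337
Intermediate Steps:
V = -199
V - 73*(-432) = -199 - 73*(-432) = -199 + 31536 = 31337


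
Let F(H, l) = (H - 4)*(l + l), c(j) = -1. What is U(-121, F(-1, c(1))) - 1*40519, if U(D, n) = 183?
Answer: -40336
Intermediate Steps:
F(H, l) = 2*l*(-4 + H) (F(H, l) = (-4 + H)*(2*l) = 2*l*(-4 + H))
U(-121, F(-1, c(1))) - 1*40519 = 183 - 1*40519 = 183 - 40519 = -40336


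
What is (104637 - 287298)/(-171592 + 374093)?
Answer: -182661/202501 ≈ -0.90203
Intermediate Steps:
(104637 - 287298)/(-171592 + 374093) = -182661/202501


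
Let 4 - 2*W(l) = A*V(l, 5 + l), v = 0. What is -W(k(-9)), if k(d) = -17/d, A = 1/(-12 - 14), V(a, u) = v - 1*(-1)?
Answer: -105/52 ≈ -2.0192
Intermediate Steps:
V(a, u) = 1 (V(a, u) = 0 - 1*(-1) = 0 + 1 = 1)
A = -1/26 (A = 1/(-26) = -1/26 ≈ -0.038462)
W(l) = 105/52 (W(l) = 2 - (-1)/52 = 2 - ½*(-1/26) = 2 + 1/52 = 105/52)
-W(k(-9)) = -1*105/52 = -105/52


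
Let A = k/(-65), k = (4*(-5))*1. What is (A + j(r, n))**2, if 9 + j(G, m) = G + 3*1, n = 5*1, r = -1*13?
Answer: 59049/169 ≈ 349.40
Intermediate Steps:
k = -20 (k = -20*1 = -20)
r = -13
n = 5
j(G, m) = -6 + G (j(G, m) = -9 + (G + 3*1) = -9 + (G + 3) = -9 + (3 + G) = -6 + G)
A = 4/13 (A = -20/(-65) = -20*(-1/65) = 4/13 ≈ 0.30769)
(A + j(r, n))**2 = (4/13 + (-6 - 13))**2 = (4/13 - 19)**2 = (-243/13)**2 = 59049/169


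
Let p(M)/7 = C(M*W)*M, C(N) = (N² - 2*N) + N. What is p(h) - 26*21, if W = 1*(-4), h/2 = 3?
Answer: 24654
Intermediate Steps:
h = 6 (h = 2*3 = 6)
W = -4
C(N) = N² - N
p(M) = -28*M²*(-1 - 4*M) (p(M) = 7*(((M*(-4))*(-1 + M*(-4)))*M) = 7*(((-4*M)*(-1 - 4*M))*M) = 7*((-4*M*(-1 - 4*M))*M) = 7*(-4*M²*(-1 - 4*M)) = -28*M²*(-1 - 4*M))
p(h) - 26*21 = 6²*(28 + 112*6) - 26*21 = 36*(28 + 672) - 546 = 36*700 - 546 = 25200 - 546 = 24654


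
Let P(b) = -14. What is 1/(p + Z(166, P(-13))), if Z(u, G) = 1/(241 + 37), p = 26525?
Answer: 278/7373951 ≈ 3.7700e-5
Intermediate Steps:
Z(u, G) = 1/278
1/(p + Z(166, P(-13))) = 1/(26525 + 1/278) = 1/(7373951/278) = 278/7373951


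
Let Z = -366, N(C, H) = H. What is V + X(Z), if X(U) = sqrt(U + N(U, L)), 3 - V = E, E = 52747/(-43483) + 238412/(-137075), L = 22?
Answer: 35478460696/5960432225 + 2*I*sqrt(86) ≈ 5.9523 + 18.547*I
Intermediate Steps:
E = -17597164021/5960432225 (E = 52747*(-1/43483) + 238412*(-1/137075) = -52747/43483 - 238412/137075 = -17597164021/5960432225 ≈ -2.9523)
V = 35478460696/5960432225 (V = 3 - 1*(-17597164021/5960432225) = 3 + 17597164021/5960432225 = 35478460696/5960432225 ≈ 5.9523)
X(U) = sqrt(22 + U) (X(U) = sqrt(U + 22) = sqrt(22 + U))
V + X(Z) = 35478460696/5960432225 + sqrt(22 - 366) = 35478460696/5960432225 + sqrt(-344) = 35478460696/5960432225 + 2*I*sqrt(86)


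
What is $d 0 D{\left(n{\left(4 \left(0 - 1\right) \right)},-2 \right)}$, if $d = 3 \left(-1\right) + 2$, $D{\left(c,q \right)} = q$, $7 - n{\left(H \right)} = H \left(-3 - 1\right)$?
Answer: $0$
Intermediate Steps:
$n{\left(H \right)} = 7 + 4 H$ ($n{\left(H \right)} = 7 - H \left(-3 - 1\right) = 7 - H \left(-4\right) = 7 - - 4 H = 7 + 4 H$)
$d = -1$ ($d = -3 + 2 = -1$)
$d 0 D{\left(n{\left(4 \left(0 - 1\right) \right)},-2 \right)} = \left(-1\right) 0 \left(-2\right) = 0 \left(-2\right) = 0$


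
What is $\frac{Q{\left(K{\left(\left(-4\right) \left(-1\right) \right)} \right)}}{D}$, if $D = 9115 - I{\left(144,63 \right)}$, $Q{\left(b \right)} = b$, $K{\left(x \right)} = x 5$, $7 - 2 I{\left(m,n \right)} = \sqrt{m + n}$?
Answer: $\frac{364460}{166038761} - \frac{60 \sqrt{23}}{166038761} \approx 0.0021933$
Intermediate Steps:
$I{\left(m,n \right)} = \frac{7}{2} - \frac{\sqrt{m + n}}{2}$
$K{\left(x \right)} = 5 x$
$D = \frac{18223}{2} + \frac{3 \sqrt{23}}{2}$ ($D = 9115 - \left(\frac{7}{2} - \frac{\sqrt{144 + 63}}{2}\right) = 9115 - \left(\frac{7}{2} - \frac{\sqrt{207}}{2}\right) = 9115 - \left(\frac{7}{2} - \frac{3 \sqrt{23}}{2}\right) = \frac{18223}{2} + \frac{3 \sqrt{23}}{2} \approx 9118.7$)
$\frac{Q{\left(K{\left(\left(-4\right) \left(-1\right) \right)} \right)}}{D} = \frac{5 \left(\left(-4\right) \left(-1\right)\right)}{\frac{18223}{2} + \frac{3 \sqrt{23}}{2}} = \frac{5 \cdot 4}{\frac{18223}{2} + \frac{3 \sqrt{23}}{2}} = \frac{20}{\frac{18223}{2} + \frac{3 \sqrt{23}}{2}}$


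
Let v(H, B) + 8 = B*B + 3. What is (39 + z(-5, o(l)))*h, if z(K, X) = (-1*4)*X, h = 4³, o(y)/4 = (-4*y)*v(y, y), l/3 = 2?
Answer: 764352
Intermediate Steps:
v(H, B) = -5 + B² (v(H, B) = -8 + (B*B + 3) = -8 + (B² + 3) = -8 + (3 + B²) = -5 + B²)
l = 6 (l = 3*2 = 6)
o(y) = -16*y*(-5 + y²) (o(y) = 4*((-4*y)*(-5 + y²)) = 4*(-4*y*(-5 + y²)) = -16*y*(-5 + y²))
h = 64
z(K, X) = -4*X
(39 + z(-5, o(l)))*h = (39 - 64*6*(5 - 1*6²))*64 = (39 - 64*6*(5 - 1*36))*64 = (39 - 64*6*(5 - 36))*64 = (39 - 64*6*(-31))*64 = (39 - 4*(-2976))*64 = (39 + 11904)*64 = 11943*64 = 764352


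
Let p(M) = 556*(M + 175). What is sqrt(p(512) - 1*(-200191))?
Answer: sqrt(582163) ≈ 763.00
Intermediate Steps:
p(M) = 97300 + 556*M (p(M) = 556*(175 + M) = 97300 + 556*M)
sqrt(p(512) - 1*(-200191)) = sqrt((97300 + 556*512) - 1*(-200191)) = sqrt((97300 + 284672) + 200191) = sqrt(381972 + 200191) = sqrt(582163)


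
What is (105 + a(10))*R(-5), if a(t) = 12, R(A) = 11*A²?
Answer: 32175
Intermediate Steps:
(105 + a(10))*R(-5) = (105 + 12)*(11*(-5)²) = 117*(11*25) = 117*275 = 32175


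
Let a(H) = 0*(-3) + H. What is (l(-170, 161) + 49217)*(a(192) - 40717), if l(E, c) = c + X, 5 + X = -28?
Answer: -1999706125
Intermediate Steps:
X = -33 (X = -5 - 28 = -33)
l(E, c) = -33 + c (l(E, c) = c - 33 = -33 + c)
a(H) = H (a(H) = 0 + H = H)
(l(-170, 161) + 49217)*(a(192) - 40717) = ((-33 + 161) + 49217)*(192 - 40717) = (128 + 49217)*(-40525) = 49345*(-40525) = -1999706125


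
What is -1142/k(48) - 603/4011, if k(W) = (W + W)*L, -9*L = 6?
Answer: 756995/42784 ≈ 17.693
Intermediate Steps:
L = -⅔ (L = -⅑*6 = -⅔ ≈ -0.66667)
k(W) = -4*W/3 (k(W) = (W + W)*(-⅔) = (2*W)*(-⅔) = -4*W/3)
-1142/k(48) - 603/4011 = -1142/((-4/3*48)) - 603/4011 = -1142/(-64) - 603*1/4011 = -1142*(-1/64) - 201/1337 = 571/32 - 201/1337 = 756995/42784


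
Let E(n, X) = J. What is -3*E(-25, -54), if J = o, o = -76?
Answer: 228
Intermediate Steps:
J = -76
E(n, X) = -76
-3*E(-25, -54) = -3*(-76) = 228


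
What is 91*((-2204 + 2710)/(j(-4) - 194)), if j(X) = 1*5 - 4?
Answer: -46046/193 ≈ -238.58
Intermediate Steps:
j(X) = 1 (j(X) = 5 - 4 = 1)
91*((-2204 + 2710)/(j(-4) - 194)) = 91*((-2204 + 2710)/(1 - 194)) = 91*(506/(-193)) = 91*(506*(-1/193)) = 91*(-506/193) = -46046/193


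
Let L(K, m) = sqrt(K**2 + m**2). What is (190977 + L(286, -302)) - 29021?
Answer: 161956 + 10*sqrt(1730) ≈ 1.6237e+5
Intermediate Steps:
(190977 + L(286, -302)) - 29021 = (190977 + sqrt(286**2 + (-302)**2)) - 29021 = (190977 + sqrt(81796 + 91204)) - 29021 = (190977 + sqrt(173000)) - 29021 = (190977 + 10*sqrt(1730)) - 29021 = 161956 + 10*sqrt(1730)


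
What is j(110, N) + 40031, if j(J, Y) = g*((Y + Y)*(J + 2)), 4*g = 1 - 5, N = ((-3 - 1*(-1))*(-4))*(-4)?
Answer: 47199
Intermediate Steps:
N = -32 (N = ((-3 + 1)*(-4))*(-4) = -2*(-4)*(-4) = 8*(-4) = -32)
g = -1 (g = (1 - 5)/4 = (¼)*(-4) = -1)
j(J, Y) = -2*Y*(2 + J) (j(J, Y) = -(Y + Y)*(J + 2) = -2*Y*(2 + J))
j(110, N) + 40031 = -2*(-32)*(2 + 110) + 40031 = -2*(-32)*112 + 40031 = 7168 + 40031 = 47199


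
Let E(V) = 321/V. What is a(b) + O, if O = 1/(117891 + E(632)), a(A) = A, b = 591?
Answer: 44033893535/74507433 ≈ 591.00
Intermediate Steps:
O = 632/74507433 (O = 1/(117891 + 321/632) = 1/(74507433/632) = 632/74507433 ≈ 8.4824e-6)
a(b) + O = 591 + 632/74507433 = 44033893535/74507433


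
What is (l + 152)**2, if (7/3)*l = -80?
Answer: 678976/49 ≈ 13857.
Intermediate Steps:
l = -240/7 (l = (3/7)*(-80) = -240/7 ≈ -34.286)
(l + 152)**2 = (-240/7 + 152)**2 = (824/7)**2 = 678976/49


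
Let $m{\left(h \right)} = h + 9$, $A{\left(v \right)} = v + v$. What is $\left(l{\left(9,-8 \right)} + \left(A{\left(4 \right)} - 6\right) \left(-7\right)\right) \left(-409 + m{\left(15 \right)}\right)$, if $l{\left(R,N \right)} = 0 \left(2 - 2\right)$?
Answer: $5390$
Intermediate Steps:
$A{\left(v \right)} = 2 v$
$l{\left(R,N \right)} = 0$ ($l{\left(R,N \right)} = 0 \cdot 0 = 0$)
$m{\left(h \right)} = 9 + h$
$\left(l{\left(9,-8 \right)} + \left(A{\left(4 \right)} - 6\right) \left(-7\right)\right) \left(-409 + m{\left(15 \right)}\right) = \left(0 + \left(2 \cdot 4 - 6\right) \left(-7\right)\right) \left(-409 + \left(9 + 15\right)\right) = \left(0 + \left(8 - 6\right) \left(-7\right)\right) \left(-409 + 24\right) = \left(0 + 2 \left(-7\right)\right) \left(-385\right) = \left(0 - 14\right) \left(-385\right) = \left(-14\right) \left(-385\right) = 5390$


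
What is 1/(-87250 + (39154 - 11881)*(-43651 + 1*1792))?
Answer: -1/1141707757 ≈ -8.7588e-10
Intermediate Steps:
1/(-87250 + (39154 - 11881)*(-43651 + 1*1792)) = 1/(-87250 + 27273*(-43651 + 1792)) = 1/(-87250 + 27273*(-41859)) = 1/(-87250 - 1141620507) = 1/(-1141707757) = -1/1141707757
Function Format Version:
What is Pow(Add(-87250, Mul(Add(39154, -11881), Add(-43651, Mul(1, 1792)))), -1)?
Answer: Rational(-1, 1141707757) ≈ -8.7588e-10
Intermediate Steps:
Pow(Add(-87250, Mul(Add(39154, -11881), Add(-43651, Mul(1, 1792)))), -1) = Pow(Add(-87250, Mul(27273, Add(-43651, 1792))), -1) = Pow(Add(-87250, Mul(27273, -41859)), -1) = Pow(Add(-87250, -1141620507), -1) = Pow(-1141707757, -1) = Rational(-1, 1141707757)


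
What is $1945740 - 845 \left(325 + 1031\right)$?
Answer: $799920$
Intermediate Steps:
$1945740 - 845 \left(325 + 1031\right) = 1945740 - 1145820 = 799920$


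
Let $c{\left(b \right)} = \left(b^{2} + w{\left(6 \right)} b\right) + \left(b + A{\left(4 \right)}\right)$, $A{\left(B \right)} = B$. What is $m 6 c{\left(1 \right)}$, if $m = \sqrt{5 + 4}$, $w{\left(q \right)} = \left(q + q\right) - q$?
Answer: $216$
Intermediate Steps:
$w{\left(q \right)} = q$ ($w{\left(q \right)} = 2 q - q = q$)
$c{\left(b \right)} = 4 + b^{2} + 7 b$ ($c{\left(b \right)} = \left(b^{2} + 6 b\right) + \left(b + 4\right) = \left(b^{2} + 6 b\right) + \left(4 + b\right) = 4 + b^{2} + 7 b$)
$m = 3$ ($m = \sqrt{9} = 3$)
$m 6 c{\left(1 \right)} = 3 \cdot 6 \left(4 + 1^{2} + 7 \cdot 1\right) = 18 \left(4 + 1 + 7\right) = 18 \cdot 12 = 216$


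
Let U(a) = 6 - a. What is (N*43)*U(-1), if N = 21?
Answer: 6321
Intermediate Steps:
(N*43)*U(-1) = (21*43)*(6 - 1*(-1)) = 903*(6 + 1) = 903*7 = 6321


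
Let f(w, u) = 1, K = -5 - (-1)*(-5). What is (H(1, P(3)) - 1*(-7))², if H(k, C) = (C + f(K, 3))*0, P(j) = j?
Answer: 49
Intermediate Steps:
K = -10 (K = -5 - 1*5 = -5 - 5 = -10)
H(k, C) = 0 (H(k, C) = (C + 1)*0 = (1 + C)*0 = 0)
(H(1, P(3)) - 1*(-7))² = (0 - 1*(-7))² = (0 + 7)² = 7² = 49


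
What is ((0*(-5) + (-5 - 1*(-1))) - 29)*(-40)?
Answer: 1320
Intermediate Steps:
((0*(-5) + (-5 - 1*(-1))) - 29)*(-40) = ((0 + (-5 + 1)) - 29)*(-40) = ((0 - 4) - 29)*(-40) = (-4 - 29)*(-40) = -33*(-40) = 1320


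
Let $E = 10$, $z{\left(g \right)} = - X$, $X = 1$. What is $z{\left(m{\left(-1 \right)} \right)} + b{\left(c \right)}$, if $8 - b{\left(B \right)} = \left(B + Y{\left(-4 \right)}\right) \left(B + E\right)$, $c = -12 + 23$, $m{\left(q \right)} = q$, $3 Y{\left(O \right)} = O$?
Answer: $-196$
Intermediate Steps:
$Y{\left(O \right)} = \frac{O}{3}$
$c = 11$
$z{\left(g \right)} = -1$ ($z{\left(g \right)} = \left(-1\right) 1 = -1$)
$b{\left(B \right)} = 8 - \left(10 + B\right) \left(- \frac{4}{3} + B\right)$ ($b{\left(B \right)} = 8 - \left(B + \frac{1}{3} \left(-4\right)\right) \left(B + 10\right) = 8 - \left(B - \frac{4}{3}\right) \left(10 + B\right) = 8 - \left(- \frac{4}{3} + B\right) \left(10 + B\right) = 8 - \left(10 + B\right) \left(- \frac{4}{3} + B\right)$)
$z{\left(m{\left(-1 \right)} \right)} + b{\left(c \right)} = -1 - 195 = -196$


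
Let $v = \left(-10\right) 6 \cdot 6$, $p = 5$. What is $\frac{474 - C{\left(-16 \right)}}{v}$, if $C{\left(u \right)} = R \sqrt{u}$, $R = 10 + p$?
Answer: $- \frac{79}{60} + \frac{i}{6} \approx -1.3167 + 0.16667 i$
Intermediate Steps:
$R = 15$ ($R = 10 + 5 = 15$)
$v = -360$ ($v = \left(-60\right) 6 = -360$)
$C{\left(u \right)} = 15 \sqrt{u}$
$\frac{474 - C{\left(-16 \right)}}{v} = \frac{474 - 15 \sqrt{-16}}{-360} = \left(474 - 15 \cdot 4 i\right) \left(- \frac{1}{360}\right) = \left(474 - 60 i\right) \left(- \frac{1}{360}\right) = - \frac{79}{60} + \frac{i}{6}$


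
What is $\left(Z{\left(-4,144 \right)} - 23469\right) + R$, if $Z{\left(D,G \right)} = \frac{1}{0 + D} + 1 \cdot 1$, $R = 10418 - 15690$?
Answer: $- \frac{114961}{4} \approx -28740.0$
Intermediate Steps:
$R = -5272$
$Z{\left(D,G \right)} = 1 + \frac{1}{D}$ ($Z{\left(D,G \right)} = \frac{1}{D} + 1 = 1 + \frac{1}{D}$)
$\left(Z{\left(-4,144 \right)} - 23469\right) + R = \left(\frac{1 - 4}{-4} - 23469\right) - 5272 = \left(\left(- \frac{1}{4}\right) \left(-3\right) - 23469\right) - 5272 = \left(\frac{3}{4} - 23469\right) - 5272 = - \frac{93873}{4} - 5272 = - \frac{114961}{4}$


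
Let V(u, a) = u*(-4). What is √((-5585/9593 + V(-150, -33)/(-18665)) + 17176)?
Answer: √22025783514907961151/35810669 ≈ 131.05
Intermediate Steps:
V(u, a) = -4*u
√((-5585/9593 + V(-150, -33)/(-18665)) + 17176) = √((-5585/9593 - 4*(-150)/(-18665)) + 17176) = √((-5585*1/9593 + 600*(-1/18665)) + 17176) = √((-5585/9593 - 120/3733) + 17176) = √(-21999965/35810669 + 17176) = √(615062050779/35810669) = √22025783514907961151/35810669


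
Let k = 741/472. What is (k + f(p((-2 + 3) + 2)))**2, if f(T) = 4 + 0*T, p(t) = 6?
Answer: 6911641/222784 ≈ 31.024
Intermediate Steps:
f(T) = 4 (f(T) = 4 + 0 = 4)
k = 741/472 (k = 741*(1/472) = 741/472 ≈ 1.5699)
(k + f(p((-2 + 3) + 2)))**2 = (741/472 + 4)**2 = (2629/472)**2 = 6911641/222784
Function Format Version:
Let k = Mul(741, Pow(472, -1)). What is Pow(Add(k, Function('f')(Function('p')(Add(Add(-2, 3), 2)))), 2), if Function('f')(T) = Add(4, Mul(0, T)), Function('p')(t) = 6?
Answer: Rational(6911641, 222784) ≈ 31.024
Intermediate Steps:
Function('f')(T) = 4 (Function('f')(T) = Add(4, 0) = 4)
k = Rational(741, 472) (k = Mul(741, Rational(1, 472)) = Rational(741, 472) ≈ 1.5699)
Pow(Add(k, Function('f')(Function('p')(Add(Add(-2, 3), 2)))), 2) = Pow(Add(Rational(741, 472), 4), 2) = Pow(Rational(2629, 472), 2) = Rational(6911641, 222784)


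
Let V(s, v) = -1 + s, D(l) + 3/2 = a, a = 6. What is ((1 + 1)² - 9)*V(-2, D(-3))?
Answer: 15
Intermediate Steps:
D(l) = 9/2 (D(l) = -3/2 + 6 = 9/2)
((1 + 1)² - 9)*V(-2, D(-3)) = ((1 + 1)² - 9)*(-1 - 2) = (2² - 9)*(-3) = (4 - 9)*(-3) = -5*(-3) = 15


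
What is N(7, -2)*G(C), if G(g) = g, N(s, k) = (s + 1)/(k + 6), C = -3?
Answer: -6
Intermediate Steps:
N(s, k) = (1 + s)/(6 + k)
N(7, -2)*G(C) = ((1 + 7)/(6 - 2))*(-3) = (8/4)*(-3) = ((¼)*8)*(-3) = 2*(-3) = -6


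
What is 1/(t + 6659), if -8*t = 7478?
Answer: 4/22897 ≈ 0.00017470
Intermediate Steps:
t = -3739/4 (t = -⅛*7478 = -3739/4 ≈ -934.75)
1/(t + 6659) = 1/(-3739/4 + 6659) = 1/(22897/4) = 4/22897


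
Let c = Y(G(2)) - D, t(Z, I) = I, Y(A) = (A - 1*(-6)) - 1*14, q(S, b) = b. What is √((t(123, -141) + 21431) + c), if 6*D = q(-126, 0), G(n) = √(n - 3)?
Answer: √(21282 + I) ≈ 145.88 + 0.003*I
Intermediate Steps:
G(n) = √(-3 + n)
Y(A) = -8 + A (Y(A) = (A + 6) - 14 = (6 + A) - 14 = -8 + A)
D = 0 (D = (⅙)*0 = 0)
c = -8 + I (c = (-8 + √(-3 + 2)) - 1*0 = (-8 + √(-1)) + 0 = (-8 + I) + 0 = -8 + I ≈ -8.0 + 1.0*I)
√((t(123, -141) + 21431) + c) = √((-141 + 21431) + (-8 + I)) = √(21290 + (-8 + I)) = √(21282 + I)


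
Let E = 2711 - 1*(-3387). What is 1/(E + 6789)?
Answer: 1/12887 ≈ 7.7598e-5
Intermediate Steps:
E = 6098 (E = 2711 + 3387 = 6098)
1/(E + 6789) = 1/(6098 + 6789) = 1/12887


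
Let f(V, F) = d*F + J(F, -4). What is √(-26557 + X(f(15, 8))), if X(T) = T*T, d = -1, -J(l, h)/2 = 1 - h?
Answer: I*√26233 ≈ 161.97*I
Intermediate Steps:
J(l, h) = -2 + 2*h (J(l, h) = -2*(1 - h) = -2 + 2*h)
f(V, F) = -10 - F (f(V, F) = -F + (-2 + 2*(-4)) = -F + (-2 - 8) = -F - 10 = -10 - F)
X(T) = T²
√(-26557 + X(f(15, 8))) = √(-26557 + (-10 - 1*8)²) = √(-26557 + (-10 - 8)²) = √(-26557 + (-18)²) = √(-26557 + 324) = √(-26233) = I*√26233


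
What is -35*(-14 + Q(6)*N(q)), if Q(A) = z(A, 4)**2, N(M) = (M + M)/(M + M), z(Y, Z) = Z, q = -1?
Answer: -70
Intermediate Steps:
N(M) = 1 (N(M) = (2*M)/((2*M)) = (2*M)*(1/(2*M)) = 1)
Q(A) = 16 (Q(A) = 4**2 = 16)
-35*(-14 + Q(6)*N(q)) = -35*(-14 + 16*1) = -35*(-14 + 16) = -35*2 = -70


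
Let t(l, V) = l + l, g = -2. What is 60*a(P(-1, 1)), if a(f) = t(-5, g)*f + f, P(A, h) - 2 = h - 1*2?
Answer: -540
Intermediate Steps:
t(l, V) = 2*l
P(A, h) = h (P(A, h) = 2 + (h - 1*2) = 2 + (h - 2) = 2 + (-2 + h) = h)
a(f) = -9*f (a(f) = (2*(-5))*f + f = -10*f + f = -9*f)
60*a(P(-1, 1)) = 60*(-9*1) = 60*(-9) = -540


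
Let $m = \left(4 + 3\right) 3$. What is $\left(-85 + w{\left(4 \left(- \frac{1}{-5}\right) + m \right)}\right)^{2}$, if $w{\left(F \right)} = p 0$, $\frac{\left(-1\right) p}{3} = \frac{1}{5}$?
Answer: $7225$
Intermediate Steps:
$m = 21$ ($m = 7 \cdot 3 = 21$)
$p = - \frac{3}{5} \approx -0.6$
$w{\left(F \right)} = 0$ ($w{\left(F \right)} = \left(- \frac{3}{5}\right) 0 = 0$)
$\left(-85 + w{\left(4 \left(- \frac{1}{-5}\right) + m \right)}\right)^{2} = \left(-85 + 0\right)^{2} = \left(-85\right)^{2} = 7225$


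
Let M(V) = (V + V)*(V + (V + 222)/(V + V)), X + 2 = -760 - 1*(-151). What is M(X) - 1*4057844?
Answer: -3311591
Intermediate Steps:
X = -611 (X = -2 + (-760 - 1*(-151)) = -2 + (-760 + 151) = -2 - 609 = -611)
M(V) = 2*V*(V + (222 + V)/(2*V)) (M(V) = (2*V)*(V + (222 + V)/((2*V))) = (2*V)*(V + (222 + V)*(1/(2*V))) = (2*V)*(V + (222 + V)/(2*V)) = 2*V*(V + (222 + V)/(2*V)))
M(X) - 1*4057844 = (222 - 611 + 2*(-611)²) - 1*4057844 = (222 - 611 + 2*373321) - 4057844 = (222 - 611 + 746642) - 4057844 = 746253 - 4057844 = -3311591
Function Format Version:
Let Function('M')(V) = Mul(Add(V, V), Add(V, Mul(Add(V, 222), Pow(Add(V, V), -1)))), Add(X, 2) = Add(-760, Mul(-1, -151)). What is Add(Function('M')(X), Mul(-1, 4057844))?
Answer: -3311591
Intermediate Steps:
X = -611 (X = Add(-2, Add(-760, Mul(-1, -151))) = Add(-2, Add(-760, 151)) = Add(-2, -609) = -611)
Function('M')(V) = Mul(2, V, Add(V, Mul(Rational(1, 2), Pow(V, -1), Add(222, V)))) (Function('M')(V) = Mul(Mul(2, V), Add(V, Mul(Add(222, V), Pow(Mul(2, V), -1)))) = Mul(Mul(2, V), Add(V, Mul(Add(222, V), Mul(Rational(1, 2), Pow(V, -1))))) = Mul(Mul(2, V), Add(V, Mul(Rational(1, 2), Pow(V, -1), Add(222, V)))) = Mul(2, V, Add(V, Mul(Rational(1, 2), Pow(V, -1), Add(222, V)))))
Add(Function('M')(X), Mul(-1, 4057844)) = Add(Add(222, -611, Mul(2, Pow(-611, 2))), Mul(-1, 4057844)) = Add(Add(222, -611, Mul(2, 373321)), -4057844) = Add(Add(222, -611, 746642), -4057844) = Add(746253, -4057844) = -3311591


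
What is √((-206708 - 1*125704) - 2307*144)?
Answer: 2*I*√166155 ≈ 815.24*I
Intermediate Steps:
√((-206708 - 1*125704) - 2307*144) = √((-206708 - 125704) - 332208) = √(-332412 - 332208) = √(-664620) = 2*I*√166155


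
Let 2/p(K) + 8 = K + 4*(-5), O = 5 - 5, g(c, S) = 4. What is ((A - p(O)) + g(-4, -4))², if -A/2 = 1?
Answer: 841/196 ≈ 4.2908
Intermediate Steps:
O = 0
p(K) = 2/(-28 + K) (p(K) = 2/(-8 + (K + 4*(-5))) = 2/(-8 + (K - 20)) = 2/(-8 + (-20 + K)) = 2/(-28 + K))
A = -2 (A = -2*1 = -2)
((A - p(O)) + g(-4, -4))² = ((-2 - 2/(-28 + 0)) + 4)² = ((-2 - 2/(-28)) + 4)² = ((-2 - 2*(-1)/28) + 4)² = ((-2 - 1*(-1/14)) + 4)² = ((-2 + 1/14) + 4)² = (-27/14 + 4)² = (29/14)² = 841/196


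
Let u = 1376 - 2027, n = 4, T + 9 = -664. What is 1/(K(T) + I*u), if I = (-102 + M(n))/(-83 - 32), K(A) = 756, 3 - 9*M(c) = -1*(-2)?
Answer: 345/61831 ≈ 0.0055797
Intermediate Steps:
T = -673 (T = -9 - 664 = -673)
M(c) = ⅑ (M(c) = ⅓ - (-1)*(-2)/9 = ⅓ - ⅑*2 = ⅓ - 2/9 = ⅑)
I = 917/1035 (I = (-102 + ⅑)/(-83 - 32) = -917/9/(-115) = -917/9*(-1/115) = 917/1035 ≈ 0.88599)
u = -651
1/(K(T) + I*u) = 1/(756 + (917/1035)*(-651)) = 1/(756 - 198989/345) = 1/(61831/345) = 345/61831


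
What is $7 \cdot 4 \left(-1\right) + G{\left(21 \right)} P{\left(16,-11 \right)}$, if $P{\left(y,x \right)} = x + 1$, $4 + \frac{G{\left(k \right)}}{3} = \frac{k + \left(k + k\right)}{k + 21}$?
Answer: $47$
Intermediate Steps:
$G{\left(k \right)} = -12 + \frac{9 k}{21 + k}$ ($G{\left(k \right)} = -12 + 3 \frac{k + \left(k + k\right)}{k + 21} = -12 + 3 \frac{k + 2 k}{21 + k} = -12 + 3 \frac{3 k}{21 + k} = -12 + \frac{9 k}{21 + k}$)
$P{\left(y,x \right)} = 1 + x$
$7 \cdot 4 \left(-1\right) + G{\left(21 \right)} P{\left(16,-11 \right)} = 7 \cdot 4 \left(-1\right) + \frac{3 \left(-84 - 21\right)}{21 + 21} \left(1 - 11\right) = 28 \left(-1\right) + \frac{3 \left(-84 - 21\right)}{42} \left(-10\right) = -28 + 3 \cdot \frac{1}{42} \left(-105\right) \left(-10\right) = -28 - -75 = -28 + 75 = 47$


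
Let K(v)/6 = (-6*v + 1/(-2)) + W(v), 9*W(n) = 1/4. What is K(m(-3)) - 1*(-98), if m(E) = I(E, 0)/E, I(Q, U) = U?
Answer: 571/6 ≈ 95.167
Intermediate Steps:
W(n) = 1/36 (W(n) = (⅑)/4 = (⅑)*(¼) = 1/36)
m(E) = 0 (m(E) = 0/E = 0)
K(v) = -17/6 - 36*v (K(v) = 6*((-6*v + 1/(-2)) + 1/36) = 6*((-6*v - ½) + 1/36) = 6*((-½ - 6*v) + 1/36) = 6*(-17/36 - 6*v) = -17/6 - 36*v)
K(m(-3)) - 1*(-98) = (-17/6 - 36*0) - 1*(-98) = (-17/6 + 0) + 98 = -17/6 + 98 = 571/6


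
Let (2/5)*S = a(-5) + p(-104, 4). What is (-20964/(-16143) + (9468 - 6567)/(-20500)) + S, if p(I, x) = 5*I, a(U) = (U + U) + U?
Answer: -147412650031/110310500 ≈ -1336.3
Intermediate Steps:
a(U) = 3*U (a(U) = 2*U + U = 3*U)
S = -2675/2 (S = 5*(3*(-5) + 5*(-104))/2 = 5*(-15 - 520)/2 = (5/2)*(-535) = -2675/2 ≈ -1337.5)
(-20964/(-16143) + (9468 - 6567)/(-20500)) + S = (-20964/(-16143) + (9468 - 6567)/(-20500)) - 2675/2 = (-20964*(-1/16143) + 2901*(-1/20500)) - 2675/2 = (6988/5381 - 2901/20500) - 2675/2 = 127643719/110310500 - 2675/2 = -147412650031/110310500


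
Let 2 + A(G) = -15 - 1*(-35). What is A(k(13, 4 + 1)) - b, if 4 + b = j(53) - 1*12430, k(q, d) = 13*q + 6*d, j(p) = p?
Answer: 12399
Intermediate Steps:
k(q, d) = 6*d + 13*q
A(G) = 18 (A(G) = -2 + (-15 - 1*(-35)) = -2 + (-15 + 35) = -2 + 20 = 18)
b = -12381 (b = -4 + (53 - 1*12430) = -4 + (53 - 12430) = -4 - 12377 = -12381)
A(k(13, 4 + 1)) - b = 18 - 1*(-12381) = 18 + 12381 = 12399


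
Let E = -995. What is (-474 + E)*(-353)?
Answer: 518557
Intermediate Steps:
(-474 + E)*(-353) = (-474 - 995)*(-353) = -1469*(-353) = 518557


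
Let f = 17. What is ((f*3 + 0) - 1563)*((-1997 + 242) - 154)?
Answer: 2886408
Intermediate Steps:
((f*3 + 0) - 1563)*((-1997 + 242) - 154) = ((17*3 + 0) - 1563)*((-1997 + 242) - 154) = ((51 + 0) - 1563)*(-1755 - 154) = (51 - 1563)*(-1909) = -1512*(-1909) = 2886408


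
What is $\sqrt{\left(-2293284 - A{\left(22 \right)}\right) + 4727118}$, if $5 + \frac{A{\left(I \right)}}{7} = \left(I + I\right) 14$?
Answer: $\sqrt{2429557} \approx 1558.7$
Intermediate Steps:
$A{\left(I \right)} = -35 + 196 I$ ($A{\left(I \right)} = -35 + 7 \left(I + I\right) 14 = -35 + 7 \cdot 2 I 14 = -35 + 7 \cdot 28 I = -35 + 196 I$)
$\sqrt{\left(-2293284 - A{\left(22 \right)}\right) + 4727118} = \sqrt{\left(-2293284 - \left(-35 + 196 \cdot 22\right)\right) + 4727118} = \sqrt{\left(-2293284 - \left(-35 + 4312\right)\right) + 4727118} = \sqrt{\left(-2293284 - 4277\right) + 4727118} = \sqrt{-2297561 + 4727118} = \sqrt{2429557}$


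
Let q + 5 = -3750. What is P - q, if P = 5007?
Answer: 8762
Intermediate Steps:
q = -3755 (q = -5 - 3750 = -3755)
P - q = 5007 - 1*(-3755) = 5007 + 3755 = 8762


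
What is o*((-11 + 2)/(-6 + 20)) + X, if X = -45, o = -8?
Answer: -279/7 ≈ -39.857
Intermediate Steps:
o*((-11 + 2)/(-6 + 20)) + X = -8*(-11 + 2)/(-6 + 20) - 45 = -(-72)/14 - 45 = -8*(-9/14) - 45 = 36/7 - 45 = -279/7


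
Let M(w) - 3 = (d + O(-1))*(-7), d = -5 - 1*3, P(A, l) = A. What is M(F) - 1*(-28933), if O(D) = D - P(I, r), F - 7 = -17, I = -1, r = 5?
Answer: 28992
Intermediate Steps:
F = -10 (F = 7 - 17 = -10)
O(D) = 1 + D (O(D) = D - 1*(-1) = D + 1 = 1 + D)
d = -8 (d = -5 - 3 = -8)
M(w) = 59 (M(w) = 3 + (-8 + (1 - 1))*(-7) = 3 + (-8 + 0)*(-7) = 3 - 8*(-7) = 3 + 56 = 59)
M(F) - 1*(-28933) = 59 - 1*(-28933) = 59 + 28933 = 28992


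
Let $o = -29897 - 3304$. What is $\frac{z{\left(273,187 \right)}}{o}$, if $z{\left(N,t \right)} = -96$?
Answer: $\frac{32}{11067} \approx 0.0028915$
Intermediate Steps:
$o = -33201$ ($o = -29897 - 3304 = -33201$)
$\frac{z{\left(273,187 \right)}}{o} = - \frac{96}{-33201} = \left(-96\right) \left(- \frac{1}{33201}\right) = \frac{32}{11067}$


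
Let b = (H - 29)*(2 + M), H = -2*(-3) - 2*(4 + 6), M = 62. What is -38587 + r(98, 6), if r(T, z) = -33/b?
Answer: -106191391/2752 ≈ -38587.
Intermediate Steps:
H = -14 (H = 6 - 2*10 = 6 - 20 = -14)
b = -2752 (b = (-14 - 29)*(2 + 62) = -43*64 = -2752)
r(T, z) = 33/2752 (r(T, z) = -33/(-2752) = -33*(-1/2752) = 33/2752)
-38587 + r(98, 6) = -38587 + 33/2752 = -106191391/2752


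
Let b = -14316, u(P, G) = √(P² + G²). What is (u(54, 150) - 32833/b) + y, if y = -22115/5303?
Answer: -142484941/75917748 + 6*√706 ≈ 157.55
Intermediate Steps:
u(P, G) = √(G² + P²)
y = -22115/5303 (y = -22115*1/5303 = -22115/5303 ≈ -4.1703)
(u(54, 150) - 32833/b) + y = (√(150² + 54²) - 32833/(-14316)) - 22115/5303 = (√(22500 + 2916) - 32833*(-1/14316)) - 22115/5303 = (√25416 + 32833/14316) - 22115/5303 = (6*√706 + 32833/14316) - 22115/5303 = (32833/14316 + 6*√706) - 22115/5303 = -142484941/75917748 + 6*√706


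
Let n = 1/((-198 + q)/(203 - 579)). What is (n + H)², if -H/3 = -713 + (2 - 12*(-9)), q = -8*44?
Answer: 247668461569/75625 ≈ 3.2750e+6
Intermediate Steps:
q = -352
n = 188/275 (n = 1/((-198 - 352)/(203 - 579)) = 1/(-550/(-376)) = 1/(-550*(-1/376)) = 1/(275/188) = 188/275 ≈ 0.68364)
H = 1809 (H = -3*(-713 + (2 - 12*(-9))) = -3*(-713 + (2 + 108)) = -3*(-713 + 110) = -3*(-603) = 1809)
(n + H)² = (188/275 + 1809)² = (497663/275)² = 247668461569/75625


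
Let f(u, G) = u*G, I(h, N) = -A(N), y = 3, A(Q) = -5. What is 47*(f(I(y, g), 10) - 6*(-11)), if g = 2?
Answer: 5452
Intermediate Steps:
I(h, N) = 5 (I(h, N) = -1*(-5) = 5)
f(u, G) = G*u
47*(f(I(y, g), 10) - 6*(-11)) = 47*(10*5 - 6*(-11)) = 47*(50 + 66) = 47*116 = 5452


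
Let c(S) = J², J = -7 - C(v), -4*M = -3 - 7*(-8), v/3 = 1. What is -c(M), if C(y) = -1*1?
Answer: -36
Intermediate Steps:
v = 3 (v = 3*1 = 3)
C(y) = -1
M = -53/4 (M = -(-3 - 7*(-8))/4 = -(-3 + 56)/4 = -¼*53 = -53/4 ≈ -13.250)
J = -6 (J = -7 - 1*(-1) = -7 + 1 = -6)
c(S) = 36 (c(S) = (-6)² = 36)
-c(M) = -1*36 = -36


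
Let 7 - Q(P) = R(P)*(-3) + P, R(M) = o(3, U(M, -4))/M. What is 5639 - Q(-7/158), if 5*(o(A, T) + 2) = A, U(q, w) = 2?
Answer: 4374353/790 ≈ 5537.2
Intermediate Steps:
o(A, T) = -2 + A/5
R(M) = -7/(5*M) (R(M) = (-2 + (⅕)*3)/M = (-2 + ⅗)/M = -7/(5*M))
Q(P) = 7 - P - 21/(5*P) (Q(P) = 7 - (-7/(5*P)*(-3) + P) = 7 - (21/(5*P) + P) = 7 - (P + 21/(5*P)) = 7 + (-P - 21/(5*P)) = 7 - P - 21/(5*P))
5639 - Q(-7/158) = 5639 - (7 - (-7)/158 - 21/(5*((-7/158)))) = 5639 - (7 - (-7)/158 - 21/(5*((-7*1/158)))) = 5639 - (7 - 1*(-7/158) - 21/(5*(-7/158))) = 5639 - (7 + 7/158 - 21/5*(-158/7)) = 5639 - (7 + 7/158 + 474/5) = 5639 - 1*80457/790 = 5639 - 80457/790 = 4374353/790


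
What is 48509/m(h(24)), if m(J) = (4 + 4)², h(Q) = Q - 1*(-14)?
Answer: 48509/64 ≈ 757.95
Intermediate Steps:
h(Q) = 14 + Q (h(Q) = Q + 14 = 14 + Q)
m(J) = 64 (m(J) = 8² = 64)
48509/m(h(24)) = 48509/64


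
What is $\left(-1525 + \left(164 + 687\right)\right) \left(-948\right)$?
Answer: $638952$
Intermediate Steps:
$\left(-1525 + \left(164 + 687\right)\right) \left(-948\right) = \left(-1525 + 851\right) \left(-948\right) = \left(-674\right) \left(-948\right) = 638952$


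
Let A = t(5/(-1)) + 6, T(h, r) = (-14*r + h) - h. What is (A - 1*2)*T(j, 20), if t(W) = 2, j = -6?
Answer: -1680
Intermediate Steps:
T(h, r) = -14*r (T(h, r) = (h - 14*r) - h = -14*r)
A = 8 (A = 2 + 6 = 8)
(A - 1*2)*T(j, 20) = (8 - 1*2)*(-14*20) = (8 - 2)*(-280) = 6*(-280) = -1680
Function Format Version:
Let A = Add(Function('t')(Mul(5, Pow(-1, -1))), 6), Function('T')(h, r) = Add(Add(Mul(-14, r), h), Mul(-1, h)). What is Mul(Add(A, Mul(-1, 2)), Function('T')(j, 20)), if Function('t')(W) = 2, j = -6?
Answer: -1680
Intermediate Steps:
Function('T')(h, r) = Mul(-14, r) (Function('T')(h, r) = Add(Add(h, Mul(-14, r)), Mul(-1, h)) = Mul(-14, r))
A = 8 (A = Add(2, 6) = 8)
Mul(Add(A, Mul(-1, 2)), Function('T')(j, 20)) = Mul(Add(8, Mul(-1, 2)), Mul(-14, 20)) = Mul(Add(8, -2), -280) = Mul(6, -280) = -1680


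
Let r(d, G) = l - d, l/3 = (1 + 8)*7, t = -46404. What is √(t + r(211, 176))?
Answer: I*√46426 ≈ 215.47*I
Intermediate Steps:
l = 189 (l = 3*((1 + 8)*7) = 3*(9*7) = 3*63 = 189)
r(d, G) = 189 - d
√(t + r(211, 176)) = √(-46404 + (189 - 1*211)) = √(-46404 + (189 - 211)) = √(-46404 - 22) = √(-46426) = I*√46426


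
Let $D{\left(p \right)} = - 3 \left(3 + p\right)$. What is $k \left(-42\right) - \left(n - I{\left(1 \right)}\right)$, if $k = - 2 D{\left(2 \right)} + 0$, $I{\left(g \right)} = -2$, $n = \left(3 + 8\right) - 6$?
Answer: $-1267$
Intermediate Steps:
$n = 5$ ($n = 11 - 6 = 5$)
$D{\left(p \right)} = -9 - 3 p$
$k = 30$ ($k = - 2 \left(-9 - 6\right) + 0 = \left(-2\right) \left(-15\right) + 0 = 30 + 0 = 30$)
$k \left(-42\right) - \left(n - I{\left(1 \right)}\right) = 30 \left(-42\right) - 7 = -1260 - 7 = -1267$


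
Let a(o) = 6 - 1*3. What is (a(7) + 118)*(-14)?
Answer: -1694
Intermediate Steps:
a(o) = 3 (a(o) = 6 - 3 = 3)
(a(7) + 118)*(-14) = (3 + 118)*(-14) = 121*(-14) = -1694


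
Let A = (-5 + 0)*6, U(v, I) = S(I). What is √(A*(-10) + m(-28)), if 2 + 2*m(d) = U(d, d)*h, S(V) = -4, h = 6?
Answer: √287 ≈ 16.941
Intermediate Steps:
U(v, I) = -4
m(d) = -13 (m(d) = -1 + (-4*6)/2 = -1 + (½)*(-24) = -1 - 12 = -13)
A = -30 (A = -5*6 = -30)
√(A*(-10) + m(-28)) = √(-30*(-10) - 13) = √(300 - 13) = √287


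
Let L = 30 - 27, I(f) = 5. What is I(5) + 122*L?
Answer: 371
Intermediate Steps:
L = 3
I(5) + 122*L = 5 + 122*3 = 5 + 366 = 371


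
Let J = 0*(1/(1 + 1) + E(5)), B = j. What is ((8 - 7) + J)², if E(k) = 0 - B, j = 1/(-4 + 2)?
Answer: 1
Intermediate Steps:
j = -½ (j = 1/(-2) = -½ ≈ -0.50000)
B = -½ ≈ -0.50000
E(k) = ½ (E(k) = 0 - 1*(-½) = 0 + ½ = ½)
J = 0 (J = 0*(1/(1 + 1) + ½) = 0*(1/2 + ½) = 0*(½ + ½) = 0*1 = 0)
((8 - 7) + J)² = ((8 - 7) + 0)² = (1 + 0)² = 1² = 1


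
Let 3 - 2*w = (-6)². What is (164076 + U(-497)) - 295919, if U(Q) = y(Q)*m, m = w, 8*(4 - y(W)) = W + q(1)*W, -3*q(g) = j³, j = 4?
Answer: -1777057/16 ≈ -1.1107e+5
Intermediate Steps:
q(g) = -64/3 (q(g) = -⅓*4³ = -⅓*64 = -64/3)
y(W) = 4 + 61*W/24 (y(W) = 4 - (W - 64*W/3)/8 = 4 - (-61)*W/24 = 4 + 61*W/24)
w = -33/2 (w = 3/2 - ½*(-6)² = 3/2 - ½*36 = 3/2 - 18 = -33/2 ≈ -16.500)
m = -33/2 ≈ -16.500
U(Q) = -66 - 671*Q/16 (U(Q) = (4 + 61*Q/24)*(-33/2) = -66 - 671*Q/16)
(164076 + U(-497)) - 295919 = (164076 + (-66 - 671/16*(-497))) - 295919 = (164076 + (-66 + 333487/16)) - 295919 = (164076 + 332431/16) - 295919 = 2957647/16 - 295919 = -1777057/16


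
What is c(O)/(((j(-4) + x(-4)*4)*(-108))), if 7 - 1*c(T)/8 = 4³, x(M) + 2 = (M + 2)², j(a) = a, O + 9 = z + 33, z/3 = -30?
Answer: 19/18 ≈ 1.0556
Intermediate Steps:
z = -90 (z = 3*(-30) = -90)
O = -66 (O = -9 + (-90 + 33) = -9 - 57 = -66)
x(M) = -2 + (2 + M)² (x(M) = -2 + (M + 2)² = -2 + (2 + M)²)
c(T) = -456 (c(T) = 56 - 8*4³ = 56 - 8*64 = 56 - 512 = -456)
c(O)/(((j(-4) + x(-4)*4)*(-108))) = -456*(-1/(108*(-4 + (-2 + (2 - 4)²)*4))) = -456*(-1/(108*(-4 + (-2 + (-2)²)*4))) = -456*(-1/(108*(-4 + (-2 + 4)*4))) = -456*(-1/(108*(-4 + 2*4))) = -456*(-1/(108*(-4 + 8))) = -456/(4*(-108)) = -456/(-432) = -456*(-1/432) = 19/18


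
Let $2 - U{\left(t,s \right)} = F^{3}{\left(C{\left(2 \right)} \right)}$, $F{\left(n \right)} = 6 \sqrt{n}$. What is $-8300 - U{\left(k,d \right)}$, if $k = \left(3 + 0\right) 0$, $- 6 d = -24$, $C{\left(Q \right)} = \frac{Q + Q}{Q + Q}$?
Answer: $-8086$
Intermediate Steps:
$C{\left(Q \right)} = 1$ ($C{\left(Q \right)} = \frac{2 Q}{2 Q} = 2 Q \frac{1}{2 Q} = 1$)
$d = 4$ ($d = \left(- \frac{1}{6}\right) \left(-24\right) = 4$)
$k = 0$ ($k = 3 \cdot 0 = 0$)
$U{\left(t,s \right)} = -214$ ($U{\left(t,s \right)} = 2 - \left(6 \sqrt{1}\right)^{3} = 2 - \left(6 \cdot 1\right)^{3} = 2 - 6^{3} = 2 - 216 = -214$)
$-8300 - U{\left(k,d \right)} = -8300 - -214 = -8300 + 214 = -8086$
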